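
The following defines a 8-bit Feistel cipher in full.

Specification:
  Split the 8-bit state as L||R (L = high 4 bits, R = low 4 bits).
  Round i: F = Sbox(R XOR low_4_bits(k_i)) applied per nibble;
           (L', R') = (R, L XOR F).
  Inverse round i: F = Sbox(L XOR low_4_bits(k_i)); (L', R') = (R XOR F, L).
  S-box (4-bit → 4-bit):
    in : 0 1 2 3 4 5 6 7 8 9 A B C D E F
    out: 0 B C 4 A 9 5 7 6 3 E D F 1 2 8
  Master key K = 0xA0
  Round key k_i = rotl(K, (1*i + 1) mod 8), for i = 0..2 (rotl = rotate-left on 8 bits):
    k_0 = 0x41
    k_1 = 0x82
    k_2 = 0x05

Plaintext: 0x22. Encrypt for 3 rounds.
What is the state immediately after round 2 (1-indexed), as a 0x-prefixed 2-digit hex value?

0x68

s_0 = plaintext = 0x22
s_1 = Round(s_0, k_0) = 0x26
s_2 = Round(s_1, k_1) = 0x68
s_3 = Round(s_2, k_2) = 0x87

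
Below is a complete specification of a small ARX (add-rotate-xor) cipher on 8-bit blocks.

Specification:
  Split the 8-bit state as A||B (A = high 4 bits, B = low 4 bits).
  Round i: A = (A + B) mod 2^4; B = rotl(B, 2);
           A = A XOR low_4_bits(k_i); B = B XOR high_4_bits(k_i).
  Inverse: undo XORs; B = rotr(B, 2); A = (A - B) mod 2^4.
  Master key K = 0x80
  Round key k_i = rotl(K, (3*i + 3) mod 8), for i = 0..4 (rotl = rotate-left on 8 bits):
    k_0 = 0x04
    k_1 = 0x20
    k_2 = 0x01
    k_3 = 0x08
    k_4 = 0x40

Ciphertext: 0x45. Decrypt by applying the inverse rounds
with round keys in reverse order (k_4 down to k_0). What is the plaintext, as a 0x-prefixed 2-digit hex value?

0x76

s_0 = ciphertext = 0x45
s_1 = InvRound(s_0, k_4) = 0x04
s_2 = InvRound(s_1, k_3) = 0x71
s_3 = InvRound(s_2, k_2) = 0x24
s_4 = InvRound(s_3, k_1) = 0x99
s_5 = InvRound(s_4, k_0) = 0x76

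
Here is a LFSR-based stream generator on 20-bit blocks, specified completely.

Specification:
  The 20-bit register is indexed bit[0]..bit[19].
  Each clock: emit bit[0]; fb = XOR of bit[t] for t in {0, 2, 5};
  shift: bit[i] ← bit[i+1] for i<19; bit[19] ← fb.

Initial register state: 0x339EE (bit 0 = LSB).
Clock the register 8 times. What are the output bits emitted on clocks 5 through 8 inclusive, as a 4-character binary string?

0111

reg_0 = 0x339EE
clock 1: out=0, reg = 0x19CF7
clock 2: out=1, reg = 0x8CE7B
clock 3: out=1, reg = 0x4673D
clock 4: out=1, reg = 0xA339E
clock 5: out=0, reg = 0xD19CF
clock 6: out=1, reg = 0x68CE7
clock 7: out=1, reg = 0xB4673
clock 8: out=1, reg = 0x5A339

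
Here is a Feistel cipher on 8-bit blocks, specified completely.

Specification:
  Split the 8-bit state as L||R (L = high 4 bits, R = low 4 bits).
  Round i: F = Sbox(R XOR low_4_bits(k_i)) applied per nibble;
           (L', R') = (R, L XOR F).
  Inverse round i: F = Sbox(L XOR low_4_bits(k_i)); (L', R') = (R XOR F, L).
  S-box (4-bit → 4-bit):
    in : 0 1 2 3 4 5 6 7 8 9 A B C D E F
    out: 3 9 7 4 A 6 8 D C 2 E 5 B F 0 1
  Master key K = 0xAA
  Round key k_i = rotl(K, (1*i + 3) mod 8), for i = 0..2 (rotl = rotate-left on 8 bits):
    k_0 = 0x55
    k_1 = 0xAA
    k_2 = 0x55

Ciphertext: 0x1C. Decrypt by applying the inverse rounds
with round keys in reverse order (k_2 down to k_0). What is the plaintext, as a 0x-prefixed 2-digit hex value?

0x7A

s_0 = ciphertext = 0x1C
s_1 = InvRound(s_0, k_2) = 0x61
s_2 = InvRound(s_1, k_1) = 0xA6
s_3 = InvRound(s_2, k_0) = 0x7A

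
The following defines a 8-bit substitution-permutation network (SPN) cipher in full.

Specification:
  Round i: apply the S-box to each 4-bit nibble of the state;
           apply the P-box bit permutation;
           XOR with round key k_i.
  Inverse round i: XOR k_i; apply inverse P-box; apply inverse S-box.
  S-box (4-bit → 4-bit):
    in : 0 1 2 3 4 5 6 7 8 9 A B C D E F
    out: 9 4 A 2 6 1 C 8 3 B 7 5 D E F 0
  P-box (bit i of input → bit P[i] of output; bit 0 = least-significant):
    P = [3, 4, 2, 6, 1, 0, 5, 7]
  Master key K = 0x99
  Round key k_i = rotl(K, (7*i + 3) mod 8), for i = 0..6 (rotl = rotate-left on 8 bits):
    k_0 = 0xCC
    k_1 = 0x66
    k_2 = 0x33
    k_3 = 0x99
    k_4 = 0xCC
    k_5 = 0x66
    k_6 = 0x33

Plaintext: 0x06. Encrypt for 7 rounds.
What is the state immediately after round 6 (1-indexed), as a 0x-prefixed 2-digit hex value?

0x7E

s_0 = plaintext = 0x06
s_1 = Round(s_0, k_0) = 0x0A
s_2 = Round(s_1, k_1) = 0xF8
s_3 = Round(s_2, k_2) = 0x2B
s_4 = Round(s_3, k_3) = 0x14
s_5 = Round(s_4, k_4) = 0xF8
s_6 = Round(s_5, k_5) = 0x7E
s_7 = Round(s_6, k_6) = 0xEF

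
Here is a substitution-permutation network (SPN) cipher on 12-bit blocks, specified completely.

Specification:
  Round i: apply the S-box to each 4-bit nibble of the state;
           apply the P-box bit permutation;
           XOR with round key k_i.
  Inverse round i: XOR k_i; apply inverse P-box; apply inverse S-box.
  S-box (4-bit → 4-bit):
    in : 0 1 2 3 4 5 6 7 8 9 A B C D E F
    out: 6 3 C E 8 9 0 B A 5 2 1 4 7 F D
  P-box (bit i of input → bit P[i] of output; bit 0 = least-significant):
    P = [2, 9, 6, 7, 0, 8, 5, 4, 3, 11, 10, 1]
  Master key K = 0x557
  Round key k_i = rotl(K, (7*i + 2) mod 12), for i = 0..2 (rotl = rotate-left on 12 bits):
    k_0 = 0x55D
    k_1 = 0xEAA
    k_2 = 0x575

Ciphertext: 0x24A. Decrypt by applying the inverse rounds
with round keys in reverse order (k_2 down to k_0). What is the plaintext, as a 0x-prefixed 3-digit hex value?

0x6BC

s_0 = ciphertext = 0x24A
s_1 = InvRound(s_0, k_2) = 0xFE1
s_2 = InvRound(s_1, k_1) = 0x51C
s_3 = InvRound(s_2, k_0) = 0x6BC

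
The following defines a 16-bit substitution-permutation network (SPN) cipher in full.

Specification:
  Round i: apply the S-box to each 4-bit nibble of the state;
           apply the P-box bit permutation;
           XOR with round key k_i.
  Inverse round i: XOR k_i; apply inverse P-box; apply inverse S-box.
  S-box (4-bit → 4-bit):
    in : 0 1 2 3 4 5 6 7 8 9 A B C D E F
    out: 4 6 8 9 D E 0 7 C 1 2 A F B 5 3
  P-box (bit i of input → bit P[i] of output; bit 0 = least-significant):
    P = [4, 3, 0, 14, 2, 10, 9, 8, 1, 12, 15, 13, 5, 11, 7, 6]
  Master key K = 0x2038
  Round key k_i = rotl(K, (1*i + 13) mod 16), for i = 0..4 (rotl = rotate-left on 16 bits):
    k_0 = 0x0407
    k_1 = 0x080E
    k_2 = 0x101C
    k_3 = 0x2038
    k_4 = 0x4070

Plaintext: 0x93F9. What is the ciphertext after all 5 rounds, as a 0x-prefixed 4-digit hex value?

s_0 = plaintext = 0x93F9
s_1 = Round(s_0, k_0) = 0x2031
s_2 = Round(s_1, k_1) = 0x8943
s_3 = Round(s_2, k_2) = 0x53CA
s_4 = Round(s_3, k_3) = 0x0FF6
s_5 = Round(s_4, k_4) = 0x54F6

0x54F6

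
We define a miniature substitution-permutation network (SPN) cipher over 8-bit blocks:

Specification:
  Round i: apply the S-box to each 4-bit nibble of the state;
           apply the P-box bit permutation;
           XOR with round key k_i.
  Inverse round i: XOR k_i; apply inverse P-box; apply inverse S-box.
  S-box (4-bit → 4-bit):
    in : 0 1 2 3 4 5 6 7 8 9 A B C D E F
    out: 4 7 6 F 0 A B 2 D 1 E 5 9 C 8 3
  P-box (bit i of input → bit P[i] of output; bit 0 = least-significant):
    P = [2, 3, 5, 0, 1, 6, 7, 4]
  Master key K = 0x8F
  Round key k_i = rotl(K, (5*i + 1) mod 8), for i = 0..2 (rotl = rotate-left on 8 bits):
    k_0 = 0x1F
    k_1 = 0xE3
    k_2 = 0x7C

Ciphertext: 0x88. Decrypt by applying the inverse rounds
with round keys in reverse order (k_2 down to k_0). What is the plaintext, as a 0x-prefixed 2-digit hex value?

s_0 = ciphertext = 0x88
s_1 = InvRound(s_0, k_2) = 0xAB
s_2 = InvRound(s_1, k_1) = 0x77
s_3 = InvRound(s_2, k_0) = 0x72

0x72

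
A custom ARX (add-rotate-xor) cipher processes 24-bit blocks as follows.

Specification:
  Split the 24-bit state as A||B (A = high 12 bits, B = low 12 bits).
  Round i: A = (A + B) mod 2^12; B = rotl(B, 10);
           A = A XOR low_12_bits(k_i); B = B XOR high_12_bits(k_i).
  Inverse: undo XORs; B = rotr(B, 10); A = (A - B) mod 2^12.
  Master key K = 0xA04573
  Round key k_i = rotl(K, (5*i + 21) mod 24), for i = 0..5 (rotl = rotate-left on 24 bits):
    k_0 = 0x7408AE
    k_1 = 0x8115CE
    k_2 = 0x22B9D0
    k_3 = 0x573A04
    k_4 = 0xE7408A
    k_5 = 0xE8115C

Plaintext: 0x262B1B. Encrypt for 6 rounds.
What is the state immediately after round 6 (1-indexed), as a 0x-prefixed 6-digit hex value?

s_0 = plaintext = 0x262B1B
s_1 = Round(s_0, k_0) = 0x5D3986
s_2 = Round(s_1, k_1) = 0xA97270
s_3 = Round(s_2, k_2) = 0x4D72B7
s_4 = Round(s_3, k_3) = 0xD8A9DE
s_5 = Round(s_4, k_4) = 0x7E2403
s_6 = Round(s_5, k_5) = 0xAB9381

0xAB9381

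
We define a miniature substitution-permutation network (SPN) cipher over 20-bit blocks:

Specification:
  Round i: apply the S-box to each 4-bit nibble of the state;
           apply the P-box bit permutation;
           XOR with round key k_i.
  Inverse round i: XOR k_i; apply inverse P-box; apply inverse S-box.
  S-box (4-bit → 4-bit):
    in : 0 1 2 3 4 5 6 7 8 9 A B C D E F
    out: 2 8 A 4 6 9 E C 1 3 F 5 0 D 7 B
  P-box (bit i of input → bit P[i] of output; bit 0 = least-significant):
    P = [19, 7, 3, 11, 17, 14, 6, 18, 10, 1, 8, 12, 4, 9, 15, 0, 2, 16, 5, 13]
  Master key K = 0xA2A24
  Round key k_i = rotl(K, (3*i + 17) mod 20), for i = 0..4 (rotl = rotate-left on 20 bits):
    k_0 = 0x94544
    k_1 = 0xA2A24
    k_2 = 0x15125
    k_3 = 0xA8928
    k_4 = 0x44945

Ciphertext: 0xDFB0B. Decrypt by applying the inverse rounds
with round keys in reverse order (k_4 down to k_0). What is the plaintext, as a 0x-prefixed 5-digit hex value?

0x95065

s_0 = ciphertext = 0xDFB0B
s_1 = InvRound(s_0, k_4) = 0xF423B
s_2 = InvRound(s_1, k_3) = 0x0A421
s_3 = InvRound(s_2, k_2) = 0xF3D0C
s_4 = InvRound(s_3, k_1) = 0x40D13
s_5 = InvRound(s_4, k_0) = 0x95065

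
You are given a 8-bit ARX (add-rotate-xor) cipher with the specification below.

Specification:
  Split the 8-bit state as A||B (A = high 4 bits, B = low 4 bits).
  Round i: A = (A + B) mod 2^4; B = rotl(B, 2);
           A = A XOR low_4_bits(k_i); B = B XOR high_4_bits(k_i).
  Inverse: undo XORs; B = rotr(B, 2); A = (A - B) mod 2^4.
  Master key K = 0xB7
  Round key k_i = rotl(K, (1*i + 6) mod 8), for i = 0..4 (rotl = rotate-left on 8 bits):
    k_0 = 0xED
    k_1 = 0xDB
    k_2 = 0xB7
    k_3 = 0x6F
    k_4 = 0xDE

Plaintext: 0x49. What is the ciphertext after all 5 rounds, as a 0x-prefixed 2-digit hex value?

s_0 = plaintext = 0x49
s_1 = Round(s_0, k_0) = 0x08
s_2 = Round(s_1, k_1) = 0x3F
s_3 = Round(s_2, k_2) = 0x54
s_4 = Round(s_3, k_3) = 0x67
s_5 = Round(s_4, k_4) = 0x30

0x30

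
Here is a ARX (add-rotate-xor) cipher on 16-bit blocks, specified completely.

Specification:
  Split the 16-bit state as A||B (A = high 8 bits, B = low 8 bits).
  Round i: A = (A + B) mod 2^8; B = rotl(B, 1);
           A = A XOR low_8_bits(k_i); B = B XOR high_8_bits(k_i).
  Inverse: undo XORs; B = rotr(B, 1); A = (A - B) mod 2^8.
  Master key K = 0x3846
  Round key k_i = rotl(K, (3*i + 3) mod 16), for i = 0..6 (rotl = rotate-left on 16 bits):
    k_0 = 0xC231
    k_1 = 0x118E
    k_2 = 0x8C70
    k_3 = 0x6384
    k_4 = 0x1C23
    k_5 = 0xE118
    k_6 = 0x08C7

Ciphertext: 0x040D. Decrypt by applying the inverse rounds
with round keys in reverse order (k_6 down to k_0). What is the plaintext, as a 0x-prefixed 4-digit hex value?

s_0 = ciphertext = 0x040D
s_1 = InvRound(s_0, k_6) = 0x4182
s_2 = InvRound(s_1, k_5) = 0xA8B1
s_3 = InvRound(s_2, k_4) = 0xB5D6
s_4 = InvRound(s_3, k_3) = 0x57DA
s_5 = InvRound(s_4, k_2) = 0xFC2B
s_6 = InvRound(s_5, k_1) = 0x551D
s_7 = InvRound(s_6, k_0) = 0x75EF

0x75EF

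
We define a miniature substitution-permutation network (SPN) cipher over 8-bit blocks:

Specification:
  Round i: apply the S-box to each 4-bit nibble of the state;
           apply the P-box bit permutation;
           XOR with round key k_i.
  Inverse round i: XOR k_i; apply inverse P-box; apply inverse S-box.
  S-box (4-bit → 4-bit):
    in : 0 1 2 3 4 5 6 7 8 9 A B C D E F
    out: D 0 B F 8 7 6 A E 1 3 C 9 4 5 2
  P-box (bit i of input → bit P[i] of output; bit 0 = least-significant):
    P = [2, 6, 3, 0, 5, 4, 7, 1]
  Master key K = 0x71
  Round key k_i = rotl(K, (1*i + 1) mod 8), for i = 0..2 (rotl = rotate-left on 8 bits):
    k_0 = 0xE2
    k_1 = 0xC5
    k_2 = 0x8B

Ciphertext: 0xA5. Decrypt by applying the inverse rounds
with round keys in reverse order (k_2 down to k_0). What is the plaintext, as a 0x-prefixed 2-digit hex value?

0xEB

s_0 = ciphertext = 0xA5
s_1 = InvRound(s_0, k_2) = 0xCE
s_2 = InvRound(s_1, k_1) = 0x4B
s_3 = InvRound(s_2, k_0) = 0xEB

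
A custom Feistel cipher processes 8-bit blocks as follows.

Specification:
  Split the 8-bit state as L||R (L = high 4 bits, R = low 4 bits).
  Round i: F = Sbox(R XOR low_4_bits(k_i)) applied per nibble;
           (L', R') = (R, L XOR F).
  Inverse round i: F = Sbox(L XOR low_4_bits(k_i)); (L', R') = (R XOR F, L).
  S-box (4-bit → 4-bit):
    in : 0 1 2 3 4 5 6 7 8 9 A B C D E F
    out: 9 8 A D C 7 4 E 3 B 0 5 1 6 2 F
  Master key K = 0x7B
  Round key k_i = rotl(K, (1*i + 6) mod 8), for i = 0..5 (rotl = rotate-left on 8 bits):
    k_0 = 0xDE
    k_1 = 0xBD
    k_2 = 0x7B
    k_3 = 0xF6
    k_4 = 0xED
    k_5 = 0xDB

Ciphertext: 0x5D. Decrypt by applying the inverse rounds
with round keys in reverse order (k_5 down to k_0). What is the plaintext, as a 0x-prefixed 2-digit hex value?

s_0 = ciphertext = 0x5D
s_1 = InvRound(s_0, k_5) = 0xF5
s_2 = InvRound(s_1, k_4) = 0xFF
s_3 = InvRound(s_2, k_3) = 0x4F
s_4 = InvRound(s_3, k_2) = 0x04
s_5 = InvRound(s_4, k_1) = 0x20
s_6 = InvRound(s_5, k_0) = 0x12

0x12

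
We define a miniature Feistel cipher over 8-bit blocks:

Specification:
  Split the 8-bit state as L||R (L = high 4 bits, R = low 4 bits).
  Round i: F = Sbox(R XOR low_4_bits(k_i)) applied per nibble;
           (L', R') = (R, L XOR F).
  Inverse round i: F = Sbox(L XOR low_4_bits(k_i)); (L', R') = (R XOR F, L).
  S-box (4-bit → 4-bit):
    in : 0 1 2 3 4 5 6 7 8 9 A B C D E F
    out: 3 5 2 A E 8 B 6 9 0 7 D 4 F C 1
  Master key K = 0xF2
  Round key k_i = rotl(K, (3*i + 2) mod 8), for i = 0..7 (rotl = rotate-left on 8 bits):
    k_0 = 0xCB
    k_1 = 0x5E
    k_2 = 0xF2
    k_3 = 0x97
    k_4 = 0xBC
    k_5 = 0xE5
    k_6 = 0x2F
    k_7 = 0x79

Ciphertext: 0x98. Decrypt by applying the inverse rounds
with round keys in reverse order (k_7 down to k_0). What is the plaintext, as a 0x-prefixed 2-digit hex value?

0x8A

s_0 = ciphertext = 0x98
s_1 = InvRound(s_0, k_7) = 0xB9
s_2 = InvRound(s_1, k_6) = 0x7B
s_3 = InvRound(s_2, k_5) = 0x97
s_4 = InvRound(s_3, k_4) = 0xF9
s_5 = InvRound(s_4, k_3) = 0x0F
s_6 = InvRound(s_5, k_2) = 0xD0
s_7 = InvRound(s_6, k_1) = 0xAD
s_8 = InvRound(s_7, k_0) = 0x8A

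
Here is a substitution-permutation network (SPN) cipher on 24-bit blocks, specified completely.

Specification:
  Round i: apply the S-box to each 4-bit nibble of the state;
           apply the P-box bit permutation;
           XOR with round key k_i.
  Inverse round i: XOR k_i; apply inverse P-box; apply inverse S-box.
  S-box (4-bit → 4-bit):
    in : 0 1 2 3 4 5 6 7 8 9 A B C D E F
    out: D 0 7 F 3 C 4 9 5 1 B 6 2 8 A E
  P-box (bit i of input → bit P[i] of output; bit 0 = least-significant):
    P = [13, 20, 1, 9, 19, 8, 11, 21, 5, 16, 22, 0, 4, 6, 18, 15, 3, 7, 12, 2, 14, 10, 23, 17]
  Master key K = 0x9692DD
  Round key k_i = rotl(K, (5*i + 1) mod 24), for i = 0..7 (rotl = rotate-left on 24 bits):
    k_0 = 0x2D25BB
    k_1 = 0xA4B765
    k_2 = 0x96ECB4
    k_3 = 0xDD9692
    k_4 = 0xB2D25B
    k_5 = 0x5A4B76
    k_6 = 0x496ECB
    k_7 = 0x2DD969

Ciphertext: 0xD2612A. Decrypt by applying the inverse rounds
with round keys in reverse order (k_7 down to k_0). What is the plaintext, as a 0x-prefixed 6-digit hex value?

s_0 = ciphertext = 0xD2612A
s_1 = InvRound(s_0, k_7) = 0x56FF02
s_2 = InvRound(s_1, k_6) = 0xD2FE4C
s_3 = InvRound(s_2, k_5) = 0xB87948
s_4 = InvRound(s_3, k_4) = 0xD17D20
s_5 = InvRound(s_4, k_3) = 0x9C0920
s_6 = InvRound(s_5, k_2) = 0xAE7149
s_7 = InvRound(s_6, k_1) = 0xA7D99D
s_8 = InvRound(s_7, k_0) = 0x35D988

0x35D988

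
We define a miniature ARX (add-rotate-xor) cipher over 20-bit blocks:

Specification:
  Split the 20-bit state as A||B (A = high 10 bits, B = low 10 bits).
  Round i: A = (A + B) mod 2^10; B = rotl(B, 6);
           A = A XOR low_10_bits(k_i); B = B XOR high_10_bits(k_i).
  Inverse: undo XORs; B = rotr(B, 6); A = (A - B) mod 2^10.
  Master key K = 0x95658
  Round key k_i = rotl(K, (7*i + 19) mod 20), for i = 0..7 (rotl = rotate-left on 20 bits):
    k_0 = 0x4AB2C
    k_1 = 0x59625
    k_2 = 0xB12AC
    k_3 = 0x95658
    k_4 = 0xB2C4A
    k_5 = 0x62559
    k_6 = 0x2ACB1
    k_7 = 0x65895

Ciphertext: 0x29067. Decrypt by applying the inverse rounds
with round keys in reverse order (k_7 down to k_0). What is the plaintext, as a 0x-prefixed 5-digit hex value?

0xD2B38

s_0 = ciphertext = 0x29067
s_1 = InvRound(s_0, k_7) = 0x46B17
s_2 = InvRound(s_1, k_6) = 0x777CE
s_3 = InvRound(s_2, k_5) = 0x02C79
s_4 = InvRound(s_3, k_4) = 0x45F2A
s_5 = InvRound(s_4, k_3) = 0xD6BF5
s_6 = InvRound(s_5, k_2) = 0xB8B14
s_7 = InvRound(s_6, k_1) = 0x6BB19
s_8 = InvRound(s_7, k_0) = 0xD2B38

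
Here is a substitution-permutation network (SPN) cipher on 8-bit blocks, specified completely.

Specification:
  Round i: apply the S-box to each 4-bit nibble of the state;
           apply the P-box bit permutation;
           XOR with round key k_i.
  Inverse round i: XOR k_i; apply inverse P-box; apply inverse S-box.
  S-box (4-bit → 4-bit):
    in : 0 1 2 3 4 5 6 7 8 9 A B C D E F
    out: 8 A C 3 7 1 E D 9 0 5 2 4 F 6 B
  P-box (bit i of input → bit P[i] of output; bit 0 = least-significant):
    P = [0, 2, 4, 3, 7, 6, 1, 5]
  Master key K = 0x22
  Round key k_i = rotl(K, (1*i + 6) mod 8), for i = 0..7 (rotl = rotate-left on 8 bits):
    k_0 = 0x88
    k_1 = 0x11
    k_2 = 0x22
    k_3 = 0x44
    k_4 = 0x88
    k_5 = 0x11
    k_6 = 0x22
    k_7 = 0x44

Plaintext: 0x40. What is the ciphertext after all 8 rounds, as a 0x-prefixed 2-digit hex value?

0xB8

s_0 = plaintext = 0x40
s_1 = Round(s_0, k_0) = 0x42
s_2 = Round(s_1, k_1) = 0xCB
s_3 = Round(s_2, k_2) = 0x24
s_4 = Round(s_3, k_3) = 0x73
s_5 = Round(s_4, k_4) = 0x2F
s_6 = Round(s_5, k_5) = 0x3E
s_7 = Round(s_6, k_6) = 0xF6
s_8 = Round(s_7, k_7) = 0xB8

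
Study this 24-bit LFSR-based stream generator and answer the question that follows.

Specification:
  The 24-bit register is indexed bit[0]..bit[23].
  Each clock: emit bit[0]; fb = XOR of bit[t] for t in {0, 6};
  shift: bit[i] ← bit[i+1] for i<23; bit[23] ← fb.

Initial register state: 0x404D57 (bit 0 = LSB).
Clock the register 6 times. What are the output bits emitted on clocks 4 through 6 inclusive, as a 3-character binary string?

010

reg_0 = 0x404D57
clock 1: out=1, reg = 0x2026AB
clock 2: out=1, reg = 0x901355
clock 3: out=1, reg = 0x4809AA
clock 4: out=0, reg = 0x2404D5
clock 5: out=1, reg = 0x12026A
clock 6: out=0, reg = 0x890135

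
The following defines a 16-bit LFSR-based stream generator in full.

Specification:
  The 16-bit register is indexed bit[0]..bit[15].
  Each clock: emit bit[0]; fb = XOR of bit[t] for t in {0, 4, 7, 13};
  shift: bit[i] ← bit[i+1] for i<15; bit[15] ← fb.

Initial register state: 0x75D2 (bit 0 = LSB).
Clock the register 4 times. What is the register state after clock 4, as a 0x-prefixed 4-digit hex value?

reg_0 = 0x75D2
clock 1: out=0, reg = 0xBAE9
clock 2: out=1, reg = 0xDD74
clock 3: out=0, reg = 0xEEBA
clock 4: out=0, reg = 0xF75D

0xF75D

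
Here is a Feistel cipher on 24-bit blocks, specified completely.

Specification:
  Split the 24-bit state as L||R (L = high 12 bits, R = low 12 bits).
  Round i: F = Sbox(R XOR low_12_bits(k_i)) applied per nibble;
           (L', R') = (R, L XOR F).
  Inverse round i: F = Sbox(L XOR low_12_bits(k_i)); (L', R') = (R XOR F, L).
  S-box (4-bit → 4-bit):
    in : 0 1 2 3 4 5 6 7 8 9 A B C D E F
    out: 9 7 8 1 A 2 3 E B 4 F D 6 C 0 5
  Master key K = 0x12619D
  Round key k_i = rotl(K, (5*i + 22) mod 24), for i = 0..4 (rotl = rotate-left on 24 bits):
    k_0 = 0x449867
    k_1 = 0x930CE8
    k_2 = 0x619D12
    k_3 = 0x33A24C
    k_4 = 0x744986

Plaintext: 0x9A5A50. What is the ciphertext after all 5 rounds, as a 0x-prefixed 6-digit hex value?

s_0 = plaintext = 0x9A5A50
s_1 = Round(s_0, k_0) = 0xA501BB
s_2 = Round(s_1, k_1) = 0x1BB671
s_3 = Round(s_2, k_2) = 0x671C8A
s_4 = Round(s_3, k_3) = 0xC8A612
s_5 = Round(s_4, k_4) = 0x6129C0

0x6129C0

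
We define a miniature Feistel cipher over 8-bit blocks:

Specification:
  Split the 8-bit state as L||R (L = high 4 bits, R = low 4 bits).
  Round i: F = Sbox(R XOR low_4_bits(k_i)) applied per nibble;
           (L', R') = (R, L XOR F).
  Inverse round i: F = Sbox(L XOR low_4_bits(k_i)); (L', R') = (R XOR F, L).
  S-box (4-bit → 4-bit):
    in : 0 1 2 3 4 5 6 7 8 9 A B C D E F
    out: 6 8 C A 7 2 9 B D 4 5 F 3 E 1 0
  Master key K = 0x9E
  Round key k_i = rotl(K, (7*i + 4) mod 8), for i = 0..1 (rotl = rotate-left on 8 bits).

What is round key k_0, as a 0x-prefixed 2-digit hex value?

K = 0x9E
k_0 = rotl(K, (7*0+4) mod 8) = rotl(K, 4) = 0xE9

0xE9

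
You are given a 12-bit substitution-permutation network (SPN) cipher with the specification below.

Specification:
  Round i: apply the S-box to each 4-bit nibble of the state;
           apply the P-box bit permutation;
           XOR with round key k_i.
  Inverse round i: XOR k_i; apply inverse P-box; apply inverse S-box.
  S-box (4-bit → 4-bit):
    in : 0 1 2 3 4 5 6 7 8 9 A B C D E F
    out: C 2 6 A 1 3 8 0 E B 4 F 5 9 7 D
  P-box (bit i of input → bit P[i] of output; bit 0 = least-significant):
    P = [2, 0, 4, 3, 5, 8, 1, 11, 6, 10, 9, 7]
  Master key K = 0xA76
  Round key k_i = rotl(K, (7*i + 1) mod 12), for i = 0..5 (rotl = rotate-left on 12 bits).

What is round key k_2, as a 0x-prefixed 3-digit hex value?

0x3B5

K = 0xA76
k_0 = rotl(K, (7*0+1) mod 12) = rotl(K, 1) = 0x4ED
k_1 = rotl(K, (7*1+1) mod 12) = rotl(K, 8) = 0x6A7
k_2 = rotl(K, (7*2+1) mod 12) = rotl(K, 3) = 0x3B5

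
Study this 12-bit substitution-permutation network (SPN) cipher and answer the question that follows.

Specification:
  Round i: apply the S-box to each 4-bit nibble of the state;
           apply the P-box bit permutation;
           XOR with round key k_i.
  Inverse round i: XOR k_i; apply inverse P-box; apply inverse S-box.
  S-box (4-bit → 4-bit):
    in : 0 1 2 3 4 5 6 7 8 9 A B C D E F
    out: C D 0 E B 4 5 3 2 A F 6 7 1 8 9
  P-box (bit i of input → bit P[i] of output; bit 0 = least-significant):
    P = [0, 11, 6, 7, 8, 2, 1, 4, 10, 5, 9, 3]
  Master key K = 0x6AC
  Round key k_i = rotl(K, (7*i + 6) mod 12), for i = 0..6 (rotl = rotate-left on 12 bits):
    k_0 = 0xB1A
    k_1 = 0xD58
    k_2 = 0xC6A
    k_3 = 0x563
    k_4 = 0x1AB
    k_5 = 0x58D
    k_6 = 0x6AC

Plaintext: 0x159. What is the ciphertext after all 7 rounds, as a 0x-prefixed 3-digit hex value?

0x72F

s_0 = plaintext = 0x159
s_1 = Round(s_0, k_0) = 0x590
s_2 = Round(s_1, k_1) = 0xF8C
s_3 = Round(s_2, k_2) = 0x027
s_4 = Round(s_3, k_3) = 0xF6A
s_5 = Round(s_4, k_4) = 0xC60
s_6 = Round(s_5, k_5) = 0x26F
s_7 = Round(s_6, k_6) = 0x72F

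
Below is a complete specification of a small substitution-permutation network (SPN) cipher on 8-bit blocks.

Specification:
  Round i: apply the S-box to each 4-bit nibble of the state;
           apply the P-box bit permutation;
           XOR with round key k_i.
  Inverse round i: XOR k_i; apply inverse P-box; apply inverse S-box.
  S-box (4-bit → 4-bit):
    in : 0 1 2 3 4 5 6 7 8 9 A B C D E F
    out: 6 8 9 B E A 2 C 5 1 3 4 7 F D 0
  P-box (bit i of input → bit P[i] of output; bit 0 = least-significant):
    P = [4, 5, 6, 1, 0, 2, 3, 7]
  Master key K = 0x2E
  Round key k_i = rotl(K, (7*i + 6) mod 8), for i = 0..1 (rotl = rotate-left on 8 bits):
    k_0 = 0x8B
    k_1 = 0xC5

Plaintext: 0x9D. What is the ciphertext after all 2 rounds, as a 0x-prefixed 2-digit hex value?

0x95

s_0 = plaintext = 0x9D
s_1 = Round(s_0, k_0) = 0xF8
s_2 = Round(s_1, k_1) = 0x95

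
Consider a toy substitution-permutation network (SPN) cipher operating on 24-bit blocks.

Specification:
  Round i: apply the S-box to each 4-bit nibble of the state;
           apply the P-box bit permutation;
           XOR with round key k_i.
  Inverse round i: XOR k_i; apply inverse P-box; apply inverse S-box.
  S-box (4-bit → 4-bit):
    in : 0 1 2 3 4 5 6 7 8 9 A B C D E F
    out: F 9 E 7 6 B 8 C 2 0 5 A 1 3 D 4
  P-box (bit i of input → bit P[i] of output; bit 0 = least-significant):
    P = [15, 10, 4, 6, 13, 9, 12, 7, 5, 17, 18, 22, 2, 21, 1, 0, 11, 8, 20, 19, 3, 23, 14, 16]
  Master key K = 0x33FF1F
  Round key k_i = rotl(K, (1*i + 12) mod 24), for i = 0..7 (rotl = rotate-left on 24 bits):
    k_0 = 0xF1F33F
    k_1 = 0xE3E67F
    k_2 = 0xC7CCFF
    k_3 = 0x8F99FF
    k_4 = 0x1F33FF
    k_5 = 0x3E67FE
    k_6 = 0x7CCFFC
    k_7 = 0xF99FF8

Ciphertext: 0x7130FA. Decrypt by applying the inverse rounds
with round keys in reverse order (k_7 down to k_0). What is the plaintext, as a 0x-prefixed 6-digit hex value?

0x196401

s_0 = ciphertext = 0x7130FA
s_1 = InvRound(s_0, k_7) = 0x85F9DD
s_2 = InvRound(s_1, k_6) = 0xB7B138
s_3 = InvRound(s_2, k_5) = 0x26A925
s_4 = InvRound(s_3, k_4) = 0x1E492E
s_5 = InvRound(s_4, k_3) = 0x2F697E
s_6 = InvRound(s_5, k_2) = 0x8BB61D
s_7 = InvRound(s_6, k_1) = 0xF641F6
s_8 = InvRound(s_7, k_0) = 0x196401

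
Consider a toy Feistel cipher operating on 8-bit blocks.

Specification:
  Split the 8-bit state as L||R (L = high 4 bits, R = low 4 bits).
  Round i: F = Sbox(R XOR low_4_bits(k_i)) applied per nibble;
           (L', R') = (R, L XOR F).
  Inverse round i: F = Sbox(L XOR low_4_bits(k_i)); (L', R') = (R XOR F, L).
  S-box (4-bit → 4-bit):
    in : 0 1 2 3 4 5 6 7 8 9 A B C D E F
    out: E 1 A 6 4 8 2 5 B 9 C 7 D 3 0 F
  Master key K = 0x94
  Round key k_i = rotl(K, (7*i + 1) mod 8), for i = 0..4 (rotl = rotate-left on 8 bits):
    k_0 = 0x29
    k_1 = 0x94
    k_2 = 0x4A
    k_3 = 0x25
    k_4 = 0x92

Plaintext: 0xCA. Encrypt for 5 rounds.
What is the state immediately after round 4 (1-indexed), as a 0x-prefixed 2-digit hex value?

s_0 = plaintext = 0xCA
s_1 = Round(s_0, k_0) = 0xAA
s_2 = Round(s_1, k_1) = 0xAA
s_3 = Round(s_2, k_2) = 0xA4
s_4 = Round(s_3, k_3) = 0x4B
s_5 = Round(s_4, k_4) = 0xBD

0x4B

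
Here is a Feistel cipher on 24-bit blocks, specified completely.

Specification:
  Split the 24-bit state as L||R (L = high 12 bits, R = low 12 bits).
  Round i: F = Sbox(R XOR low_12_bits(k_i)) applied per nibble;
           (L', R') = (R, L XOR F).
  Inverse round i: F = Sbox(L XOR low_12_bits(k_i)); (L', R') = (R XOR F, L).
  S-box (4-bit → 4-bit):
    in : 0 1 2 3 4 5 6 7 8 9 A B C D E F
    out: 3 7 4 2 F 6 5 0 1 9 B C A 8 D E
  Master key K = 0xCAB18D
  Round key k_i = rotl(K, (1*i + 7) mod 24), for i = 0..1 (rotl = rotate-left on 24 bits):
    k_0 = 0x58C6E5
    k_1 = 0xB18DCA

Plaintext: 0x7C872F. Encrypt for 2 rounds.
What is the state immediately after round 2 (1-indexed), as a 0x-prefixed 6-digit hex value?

s_0 = plaintext = 0x7C872F
s_1 = Round(s_0, k_0) = 0x72F063
s_2 = Round(s_1, k_1) = 0x063F96

0x063F96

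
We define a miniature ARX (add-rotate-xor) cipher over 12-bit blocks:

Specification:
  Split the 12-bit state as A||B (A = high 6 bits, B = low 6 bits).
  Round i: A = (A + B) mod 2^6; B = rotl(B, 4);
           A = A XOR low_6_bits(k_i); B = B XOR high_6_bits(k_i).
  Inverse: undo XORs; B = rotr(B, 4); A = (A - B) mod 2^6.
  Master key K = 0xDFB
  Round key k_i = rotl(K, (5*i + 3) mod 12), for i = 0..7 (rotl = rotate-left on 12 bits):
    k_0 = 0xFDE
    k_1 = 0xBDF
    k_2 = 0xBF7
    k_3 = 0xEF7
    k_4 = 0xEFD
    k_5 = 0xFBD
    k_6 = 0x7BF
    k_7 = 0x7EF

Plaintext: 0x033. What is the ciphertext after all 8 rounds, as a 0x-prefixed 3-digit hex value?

s_0 = plaintext = 0x033
s_1 = Round(s_0, k_0) = 0xB43
s_2 = Round(s_1, k_1) = 0xBDF
s_3 = Round(s_2, k_2) = 0xE58
s_4 = Round(s_3, k_3) = 0x9BD
s_5 = Round(s_4, k_4) = 0x7A4
s_6 = Round(s_5, k_5) = 0xFF7
s_7 = Round(s_6, k_6) = 0x263
s_8 = Round(s_7, k_7) = 0x0E7

0x0E7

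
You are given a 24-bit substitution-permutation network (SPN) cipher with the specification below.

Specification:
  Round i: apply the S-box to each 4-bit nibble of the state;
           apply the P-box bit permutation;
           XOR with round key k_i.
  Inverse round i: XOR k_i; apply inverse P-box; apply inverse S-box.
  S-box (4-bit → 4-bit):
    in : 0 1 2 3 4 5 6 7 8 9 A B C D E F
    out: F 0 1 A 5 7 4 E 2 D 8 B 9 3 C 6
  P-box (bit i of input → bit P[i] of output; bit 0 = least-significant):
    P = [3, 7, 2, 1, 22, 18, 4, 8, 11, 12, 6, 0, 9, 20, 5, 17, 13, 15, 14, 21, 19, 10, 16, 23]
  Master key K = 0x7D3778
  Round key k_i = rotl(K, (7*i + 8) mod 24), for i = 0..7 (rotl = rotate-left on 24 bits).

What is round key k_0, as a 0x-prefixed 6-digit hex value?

K = 0x7D3778
k_0 = rotl(K, (7*0+8) mod 24) = rotl(K, 8) = 0x37787D

0x37787D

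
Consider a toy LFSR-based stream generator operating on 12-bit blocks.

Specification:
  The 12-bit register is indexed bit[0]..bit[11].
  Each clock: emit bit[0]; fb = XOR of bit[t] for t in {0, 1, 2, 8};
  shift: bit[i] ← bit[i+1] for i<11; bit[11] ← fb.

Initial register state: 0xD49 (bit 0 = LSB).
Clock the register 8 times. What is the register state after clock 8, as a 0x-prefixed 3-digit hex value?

0x92D

reg_0 = 0xD49
clock 1: out=1, reg = 0x6A4
clock 2: out=0, reg = 0xB52
clock 3: out=0, reg = 0x5A9
clock 4: out=1, reg = 0x2D4
clock 5: out=0, reg = 0x96A
clock 6: out=0, reg = 0x4B5
clock 7: out=1, reg = 0x25A
clock 8: out=0, reg = 0x92D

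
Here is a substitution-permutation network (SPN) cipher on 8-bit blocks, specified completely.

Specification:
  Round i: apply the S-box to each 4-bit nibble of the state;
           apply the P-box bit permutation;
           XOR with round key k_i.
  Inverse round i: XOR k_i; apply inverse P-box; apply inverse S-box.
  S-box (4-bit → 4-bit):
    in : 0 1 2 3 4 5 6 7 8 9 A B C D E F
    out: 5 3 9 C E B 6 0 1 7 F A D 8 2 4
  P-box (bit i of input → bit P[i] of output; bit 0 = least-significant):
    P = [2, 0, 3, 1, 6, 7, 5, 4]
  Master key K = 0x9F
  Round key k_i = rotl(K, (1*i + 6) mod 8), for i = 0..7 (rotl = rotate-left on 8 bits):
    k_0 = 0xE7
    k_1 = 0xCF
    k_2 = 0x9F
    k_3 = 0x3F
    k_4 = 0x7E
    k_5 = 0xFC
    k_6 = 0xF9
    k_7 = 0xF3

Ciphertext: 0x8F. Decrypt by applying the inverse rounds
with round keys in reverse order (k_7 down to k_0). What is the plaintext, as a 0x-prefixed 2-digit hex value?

0xE1

s_0 = ciphertext = 0x8F
s_1 = InvRound(s_0, k_7) = 0xC0
s_2 = InvRound(s_1, k_6) = 0x36
s_3 = InvRound(s_2, k_5) = 0x13
s_4 = InvRound(s_3, k_4) = 0x09
s_5 = InvRound(s_4, k_3) = 0x32
s_6 = InvRound(s_5, k_2) = 0x69
s_7 = InvRound(s_6, k_1) = 0x62
s_8 = InvRound(s_7, k_0) = 0xE1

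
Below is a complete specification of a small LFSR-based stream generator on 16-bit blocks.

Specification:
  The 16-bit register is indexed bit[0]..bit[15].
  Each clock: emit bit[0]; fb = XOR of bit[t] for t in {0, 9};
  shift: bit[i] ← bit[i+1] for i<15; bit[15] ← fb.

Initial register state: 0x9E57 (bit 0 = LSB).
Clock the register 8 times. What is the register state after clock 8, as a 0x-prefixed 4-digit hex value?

0x189E

reg_0 = 0x9E57
clock 1: out=1, reg = 0x4F2B
clock 2: out=1, reg = 0x2795
clock 3: out=1, reg = 0x13CA
clock 4: out=0, reg = 0x89E5
clock 5: out=1, reg = 0xC4F2
clock 6: out=0, reg = 0x6279
clock 7: out=1, reg = 0x313C
clock 8: out=0, reg = 0x189E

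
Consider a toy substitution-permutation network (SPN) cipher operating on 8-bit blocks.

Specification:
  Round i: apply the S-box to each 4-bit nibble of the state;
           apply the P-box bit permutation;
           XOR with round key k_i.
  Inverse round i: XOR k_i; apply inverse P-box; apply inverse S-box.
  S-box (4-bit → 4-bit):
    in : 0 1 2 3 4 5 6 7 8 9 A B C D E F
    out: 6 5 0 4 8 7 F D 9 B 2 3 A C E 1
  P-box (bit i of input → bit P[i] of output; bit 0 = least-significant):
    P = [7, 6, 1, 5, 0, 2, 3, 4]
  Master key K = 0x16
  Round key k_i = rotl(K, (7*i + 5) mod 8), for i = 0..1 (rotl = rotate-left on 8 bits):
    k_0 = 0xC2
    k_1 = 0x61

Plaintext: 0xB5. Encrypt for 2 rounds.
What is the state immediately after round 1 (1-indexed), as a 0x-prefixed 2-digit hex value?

s_0 = plaintext = 0xB5
s_1 = Round(s_0, k_0) = 0x05
s_2 = Round(s_1, k_1) = 0xAF

0x05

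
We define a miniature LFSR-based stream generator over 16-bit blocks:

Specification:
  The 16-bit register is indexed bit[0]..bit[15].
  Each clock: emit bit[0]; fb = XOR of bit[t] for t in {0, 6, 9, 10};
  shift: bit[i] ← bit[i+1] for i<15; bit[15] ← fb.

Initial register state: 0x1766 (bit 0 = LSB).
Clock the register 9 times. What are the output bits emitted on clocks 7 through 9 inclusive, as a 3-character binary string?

101

reg_0 = 0x1766
clock 1: out=0, reg = 0x8BB3
clock 2: out=1, reg = 0x45D9
clock 3: out=1, reg = 0xA2EC
clock 4: out=0, reg = 0x5176
clock 5: out=0, reg = 0xA8BB
clock 6: out=1, reg = 0xD45D
clock 7: out=1, reg = 0xEA2E
clock 8: out=0, reg = 0xF517
clock 9: out=1, reg = 0x7A8B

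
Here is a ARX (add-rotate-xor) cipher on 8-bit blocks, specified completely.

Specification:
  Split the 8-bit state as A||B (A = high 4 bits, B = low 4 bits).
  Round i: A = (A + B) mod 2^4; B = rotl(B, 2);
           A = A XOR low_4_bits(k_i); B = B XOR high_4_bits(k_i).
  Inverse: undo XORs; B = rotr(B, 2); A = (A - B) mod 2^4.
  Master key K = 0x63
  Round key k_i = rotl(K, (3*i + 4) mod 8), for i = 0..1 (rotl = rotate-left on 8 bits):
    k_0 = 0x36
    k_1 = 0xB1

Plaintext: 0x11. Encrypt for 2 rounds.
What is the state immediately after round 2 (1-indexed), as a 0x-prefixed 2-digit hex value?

0xA6

s_0 = plaintext = 0x11
s_1 = Round(s_0, k_0) = 0x47
s_2 = Round(s_1, k_1) = 0xA6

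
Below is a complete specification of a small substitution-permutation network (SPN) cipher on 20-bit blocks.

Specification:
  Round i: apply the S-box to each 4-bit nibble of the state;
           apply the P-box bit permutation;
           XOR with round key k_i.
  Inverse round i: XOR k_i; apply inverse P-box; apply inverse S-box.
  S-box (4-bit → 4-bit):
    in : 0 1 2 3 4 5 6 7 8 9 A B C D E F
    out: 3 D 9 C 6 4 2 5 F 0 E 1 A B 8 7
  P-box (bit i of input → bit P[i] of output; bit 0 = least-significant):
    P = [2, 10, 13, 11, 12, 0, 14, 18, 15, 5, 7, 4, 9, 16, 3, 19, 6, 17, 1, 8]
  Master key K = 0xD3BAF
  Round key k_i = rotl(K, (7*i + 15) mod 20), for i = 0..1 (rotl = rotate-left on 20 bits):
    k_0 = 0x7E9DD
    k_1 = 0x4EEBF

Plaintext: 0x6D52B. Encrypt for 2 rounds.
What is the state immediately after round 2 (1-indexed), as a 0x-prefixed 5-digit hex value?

s_0 = plaintext = 0x6D52B
s_1 = Round(s_0, k_0) = 0x8FB59
s_2 = Round(s_1, k_1) = 0x72DF5

0x72DF5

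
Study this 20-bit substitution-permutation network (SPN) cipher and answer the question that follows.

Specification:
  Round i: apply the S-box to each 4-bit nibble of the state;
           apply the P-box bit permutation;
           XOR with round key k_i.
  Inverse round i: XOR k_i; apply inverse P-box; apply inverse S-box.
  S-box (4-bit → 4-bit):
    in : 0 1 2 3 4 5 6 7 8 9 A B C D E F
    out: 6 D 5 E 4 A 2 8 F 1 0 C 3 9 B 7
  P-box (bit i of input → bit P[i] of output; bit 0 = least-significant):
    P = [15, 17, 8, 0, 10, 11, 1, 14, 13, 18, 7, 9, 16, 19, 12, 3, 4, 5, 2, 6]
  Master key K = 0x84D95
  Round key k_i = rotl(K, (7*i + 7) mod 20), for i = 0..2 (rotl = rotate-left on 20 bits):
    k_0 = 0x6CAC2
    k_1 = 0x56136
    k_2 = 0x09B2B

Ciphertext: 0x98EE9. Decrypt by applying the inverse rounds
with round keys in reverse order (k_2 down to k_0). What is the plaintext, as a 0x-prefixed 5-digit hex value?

0x3E0AE

s_0 = ciphertext = 0x98EE9
s_1 = InvRound(s_0, k_2) = 0x7F424
s_2 = InvRound(s_1, k_1) = 0x94A2F
s_3 = InvRound(s_2, k_0) = 0x3E0AE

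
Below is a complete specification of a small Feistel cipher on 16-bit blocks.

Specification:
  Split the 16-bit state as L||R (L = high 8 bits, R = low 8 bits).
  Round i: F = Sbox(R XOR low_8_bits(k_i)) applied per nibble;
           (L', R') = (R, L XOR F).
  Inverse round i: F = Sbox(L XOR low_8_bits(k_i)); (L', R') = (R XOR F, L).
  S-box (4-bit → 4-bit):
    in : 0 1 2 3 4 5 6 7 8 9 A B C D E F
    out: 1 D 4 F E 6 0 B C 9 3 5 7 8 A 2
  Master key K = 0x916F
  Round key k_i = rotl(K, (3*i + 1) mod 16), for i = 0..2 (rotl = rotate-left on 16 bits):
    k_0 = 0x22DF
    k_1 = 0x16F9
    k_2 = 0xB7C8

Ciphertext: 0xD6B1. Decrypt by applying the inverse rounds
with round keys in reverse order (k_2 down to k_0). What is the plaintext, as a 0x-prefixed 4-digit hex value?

0xF342

s_0 = ciphertext = 0xD6B1
s_1 = InvRound(s_0, k_2) = 0x6BD6
s_2 = InvRound(s_1, k_1) = 0x426B
s_3 = InvRound(s_2, k_0) = 0xF342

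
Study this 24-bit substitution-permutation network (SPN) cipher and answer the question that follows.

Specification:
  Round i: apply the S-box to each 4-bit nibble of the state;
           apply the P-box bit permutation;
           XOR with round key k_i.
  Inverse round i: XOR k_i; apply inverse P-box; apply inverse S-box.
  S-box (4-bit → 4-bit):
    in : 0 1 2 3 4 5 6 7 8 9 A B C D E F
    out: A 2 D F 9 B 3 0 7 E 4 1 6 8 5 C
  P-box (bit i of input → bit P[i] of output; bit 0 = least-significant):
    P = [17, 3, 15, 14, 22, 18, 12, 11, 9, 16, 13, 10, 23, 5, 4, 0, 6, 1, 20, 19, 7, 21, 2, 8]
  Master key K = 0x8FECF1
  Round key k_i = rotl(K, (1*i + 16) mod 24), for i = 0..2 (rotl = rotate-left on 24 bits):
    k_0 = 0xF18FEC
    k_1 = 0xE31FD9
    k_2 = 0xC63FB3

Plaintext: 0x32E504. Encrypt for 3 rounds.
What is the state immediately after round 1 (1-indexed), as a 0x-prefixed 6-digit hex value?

0x4EC038

s_0 = plaintext = 0x32E504
s_1 = Round(s_0, k_0) = 0x4EC038
s_2 = Round(s_1, k_1) = 0xB48221
s_3 = Round(s_2, k_2) = 0x0E014B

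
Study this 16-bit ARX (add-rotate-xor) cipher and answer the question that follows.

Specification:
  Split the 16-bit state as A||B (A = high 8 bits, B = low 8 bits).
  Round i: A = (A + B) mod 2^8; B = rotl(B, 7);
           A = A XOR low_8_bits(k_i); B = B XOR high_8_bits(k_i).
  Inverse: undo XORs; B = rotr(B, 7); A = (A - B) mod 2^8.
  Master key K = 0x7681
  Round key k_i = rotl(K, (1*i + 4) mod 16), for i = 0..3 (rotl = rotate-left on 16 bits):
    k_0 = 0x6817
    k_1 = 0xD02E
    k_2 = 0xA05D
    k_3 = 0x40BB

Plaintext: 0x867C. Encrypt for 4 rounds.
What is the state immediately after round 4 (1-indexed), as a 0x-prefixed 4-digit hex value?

s_0 = plaintext = 0x867C
s_1 = Round(s_0, k_0) = 0x1556
s_2 = Round(s_1, k_1) = 0x45FB
s_3 = Round(s_2, k_2) = 0x1D5D
s_4 = Round(s_3, k_3) = 0xC1EE

0xC1EE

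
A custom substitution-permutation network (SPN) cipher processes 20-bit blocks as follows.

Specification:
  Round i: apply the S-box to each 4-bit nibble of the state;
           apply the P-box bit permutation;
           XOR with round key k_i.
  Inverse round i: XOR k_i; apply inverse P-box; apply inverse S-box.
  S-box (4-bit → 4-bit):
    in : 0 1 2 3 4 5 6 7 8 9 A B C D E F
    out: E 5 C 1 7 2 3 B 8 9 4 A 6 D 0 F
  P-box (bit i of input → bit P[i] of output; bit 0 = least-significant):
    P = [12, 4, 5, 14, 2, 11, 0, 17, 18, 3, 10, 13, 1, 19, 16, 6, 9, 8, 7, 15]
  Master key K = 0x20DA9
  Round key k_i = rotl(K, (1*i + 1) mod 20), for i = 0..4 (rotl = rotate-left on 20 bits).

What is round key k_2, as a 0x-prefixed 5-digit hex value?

K = 0x20DA9
k_0 = rotl(K, (1*0+1) mod 20) = rotl(K, 1) = 0x41B52
k_1 = rotl(K, (1*1+1) mod 20) = rotl(K, 2) = 0x836A4
k_2 = rotl(K, (1*2+1) mod 20) = rotl(K, 3) = 0x06D49

0x06D49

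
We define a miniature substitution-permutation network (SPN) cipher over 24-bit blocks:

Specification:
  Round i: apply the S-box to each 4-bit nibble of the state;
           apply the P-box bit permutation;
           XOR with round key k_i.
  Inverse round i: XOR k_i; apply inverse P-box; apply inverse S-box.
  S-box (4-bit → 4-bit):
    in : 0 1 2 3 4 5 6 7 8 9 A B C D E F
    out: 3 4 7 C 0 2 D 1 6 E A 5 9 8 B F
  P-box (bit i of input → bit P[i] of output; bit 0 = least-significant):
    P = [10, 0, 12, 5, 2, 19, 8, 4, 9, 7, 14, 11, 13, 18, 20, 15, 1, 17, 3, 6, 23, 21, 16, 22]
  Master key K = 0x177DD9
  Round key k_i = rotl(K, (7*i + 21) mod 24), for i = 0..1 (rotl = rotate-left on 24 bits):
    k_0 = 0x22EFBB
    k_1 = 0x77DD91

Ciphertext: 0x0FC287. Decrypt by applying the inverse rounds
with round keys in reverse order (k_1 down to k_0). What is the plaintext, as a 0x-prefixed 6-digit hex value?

0xBDEB11

s_0 = ciphertext = 0x0FC287
s_1 = InvRound(s_0, k_1) = 0xA71CFB
s_2 = InvRound(s_1, k_0) = 0xBDEB11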